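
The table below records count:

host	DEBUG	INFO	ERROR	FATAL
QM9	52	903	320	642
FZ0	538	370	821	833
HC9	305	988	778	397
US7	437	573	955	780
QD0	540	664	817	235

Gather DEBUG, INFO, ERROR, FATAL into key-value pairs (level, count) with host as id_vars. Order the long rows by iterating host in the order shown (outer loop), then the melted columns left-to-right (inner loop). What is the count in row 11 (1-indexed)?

20 rows total (5 × 4). Row 11: index ⌊(11-1)/4⌋ = 2 into host → HC9; (11-1) mod 4 = 2 into the melted columns → ERROR.
So row 11 is (HC9, ERROR, 778); count = 778.

778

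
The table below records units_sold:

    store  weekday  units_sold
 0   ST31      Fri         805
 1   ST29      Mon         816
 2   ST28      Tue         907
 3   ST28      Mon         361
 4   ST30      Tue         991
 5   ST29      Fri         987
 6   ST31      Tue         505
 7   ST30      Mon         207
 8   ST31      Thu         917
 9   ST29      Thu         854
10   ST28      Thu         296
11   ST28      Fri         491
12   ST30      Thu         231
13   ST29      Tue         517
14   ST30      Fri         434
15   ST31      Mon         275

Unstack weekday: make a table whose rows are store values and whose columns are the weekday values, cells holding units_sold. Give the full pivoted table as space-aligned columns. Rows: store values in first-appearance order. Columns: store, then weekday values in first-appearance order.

Columns: store plus the 4 distinct weekday values (Fri, Mon, Tue, Thu).
For example, row ST31 column Fri takes units_sold=805 from the long row (ST31, Fri).

store  Fri  Mon  Tue  Thu
ST31   805  275  505  917
ST29   987  816  517  854
ST28   491  361  907  296
ST30   434  207  991  231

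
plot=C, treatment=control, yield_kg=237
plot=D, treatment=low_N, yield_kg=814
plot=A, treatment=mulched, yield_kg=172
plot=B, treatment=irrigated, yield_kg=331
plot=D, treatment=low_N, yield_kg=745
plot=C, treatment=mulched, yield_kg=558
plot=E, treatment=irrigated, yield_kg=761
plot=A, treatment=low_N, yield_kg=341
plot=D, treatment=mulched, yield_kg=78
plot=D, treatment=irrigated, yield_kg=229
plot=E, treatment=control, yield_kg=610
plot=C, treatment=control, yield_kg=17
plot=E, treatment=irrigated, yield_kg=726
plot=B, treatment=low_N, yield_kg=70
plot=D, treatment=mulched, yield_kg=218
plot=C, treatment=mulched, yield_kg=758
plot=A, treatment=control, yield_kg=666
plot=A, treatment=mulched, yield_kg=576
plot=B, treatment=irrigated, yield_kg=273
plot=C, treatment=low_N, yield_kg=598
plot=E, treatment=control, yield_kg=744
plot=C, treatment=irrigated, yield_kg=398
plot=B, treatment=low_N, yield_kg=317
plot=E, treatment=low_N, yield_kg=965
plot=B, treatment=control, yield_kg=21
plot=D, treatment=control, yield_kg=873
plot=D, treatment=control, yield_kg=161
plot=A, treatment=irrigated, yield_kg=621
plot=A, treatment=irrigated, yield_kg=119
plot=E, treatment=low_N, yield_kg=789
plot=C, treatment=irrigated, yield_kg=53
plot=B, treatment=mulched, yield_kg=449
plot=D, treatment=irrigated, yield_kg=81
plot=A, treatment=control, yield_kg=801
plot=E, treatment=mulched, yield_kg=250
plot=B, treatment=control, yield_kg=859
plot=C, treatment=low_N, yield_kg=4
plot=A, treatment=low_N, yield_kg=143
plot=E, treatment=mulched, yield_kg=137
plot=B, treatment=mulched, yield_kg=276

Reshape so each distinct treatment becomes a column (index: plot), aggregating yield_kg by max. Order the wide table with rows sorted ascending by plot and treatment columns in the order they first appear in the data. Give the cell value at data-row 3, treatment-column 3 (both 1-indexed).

758

With rows sorted ascending by plot, row 3 is plot=C. treatment columns in first-appearance order: control, low_N, mulched, irrigated; column 3 is mulched.
Long rows with plot=C, treatment=mulched: max(558, 758) = 758.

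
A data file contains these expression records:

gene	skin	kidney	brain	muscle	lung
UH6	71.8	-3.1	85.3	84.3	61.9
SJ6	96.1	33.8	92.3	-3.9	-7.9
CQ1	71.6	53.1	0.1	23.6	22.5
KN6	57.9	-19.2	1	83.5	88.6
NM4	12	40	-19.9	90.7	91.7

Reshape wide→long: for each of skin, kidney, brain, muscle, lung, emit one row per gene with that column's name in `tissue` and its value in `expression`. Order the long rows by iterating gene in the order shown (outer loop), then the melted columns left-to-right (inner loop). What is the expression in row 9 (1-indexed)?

25 rows total (5 × 5). Row 9: index ⌊(9-1)/5⌋ = 1 into gene → SJ6; (9-1) mod 5 = 3 into the melted columns → muscle.
So row 9 is (SJ6, muscle, -3.9); expression = -3.9.

-3.9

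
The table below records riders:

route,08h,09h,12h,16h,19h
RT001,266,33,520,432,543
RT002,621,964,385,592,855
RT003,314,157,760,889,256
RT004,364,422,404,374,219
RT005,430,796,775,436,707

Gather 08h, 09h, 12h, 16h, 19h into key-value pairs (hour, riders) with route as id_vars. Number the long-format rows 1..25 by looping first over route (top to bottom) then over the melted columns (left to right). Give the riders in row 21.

430

25 rows total (5 × 5). Row 21: index ⌊(21-1)/5⌋ = 4 into route → RT005; (21-1) mod 5 = 0 into the melted columns → 08h.
So row 21 is (RT005, 08h, 430); riders = 430.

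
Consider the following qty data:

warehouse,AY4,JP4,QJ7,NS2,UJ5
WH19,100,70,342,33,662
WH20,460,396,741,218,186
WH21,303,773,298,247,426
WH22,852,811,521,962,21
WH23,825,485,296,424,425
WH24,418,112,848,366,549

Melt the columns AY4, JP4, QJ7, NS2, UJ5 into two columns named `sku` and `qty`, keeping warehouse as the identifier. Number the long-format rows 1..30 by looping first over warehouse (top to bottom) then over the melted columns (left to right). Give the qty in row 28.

30 rows total (6 × 5). Row 28: index ⌊(28-1)/5⌋ = 5 into warehouse → WH24; (28-1) mod 5 = 2 into the melted columns → QJ7.
So row 28 is (WH24, QJ7, 848); qty = 848.

848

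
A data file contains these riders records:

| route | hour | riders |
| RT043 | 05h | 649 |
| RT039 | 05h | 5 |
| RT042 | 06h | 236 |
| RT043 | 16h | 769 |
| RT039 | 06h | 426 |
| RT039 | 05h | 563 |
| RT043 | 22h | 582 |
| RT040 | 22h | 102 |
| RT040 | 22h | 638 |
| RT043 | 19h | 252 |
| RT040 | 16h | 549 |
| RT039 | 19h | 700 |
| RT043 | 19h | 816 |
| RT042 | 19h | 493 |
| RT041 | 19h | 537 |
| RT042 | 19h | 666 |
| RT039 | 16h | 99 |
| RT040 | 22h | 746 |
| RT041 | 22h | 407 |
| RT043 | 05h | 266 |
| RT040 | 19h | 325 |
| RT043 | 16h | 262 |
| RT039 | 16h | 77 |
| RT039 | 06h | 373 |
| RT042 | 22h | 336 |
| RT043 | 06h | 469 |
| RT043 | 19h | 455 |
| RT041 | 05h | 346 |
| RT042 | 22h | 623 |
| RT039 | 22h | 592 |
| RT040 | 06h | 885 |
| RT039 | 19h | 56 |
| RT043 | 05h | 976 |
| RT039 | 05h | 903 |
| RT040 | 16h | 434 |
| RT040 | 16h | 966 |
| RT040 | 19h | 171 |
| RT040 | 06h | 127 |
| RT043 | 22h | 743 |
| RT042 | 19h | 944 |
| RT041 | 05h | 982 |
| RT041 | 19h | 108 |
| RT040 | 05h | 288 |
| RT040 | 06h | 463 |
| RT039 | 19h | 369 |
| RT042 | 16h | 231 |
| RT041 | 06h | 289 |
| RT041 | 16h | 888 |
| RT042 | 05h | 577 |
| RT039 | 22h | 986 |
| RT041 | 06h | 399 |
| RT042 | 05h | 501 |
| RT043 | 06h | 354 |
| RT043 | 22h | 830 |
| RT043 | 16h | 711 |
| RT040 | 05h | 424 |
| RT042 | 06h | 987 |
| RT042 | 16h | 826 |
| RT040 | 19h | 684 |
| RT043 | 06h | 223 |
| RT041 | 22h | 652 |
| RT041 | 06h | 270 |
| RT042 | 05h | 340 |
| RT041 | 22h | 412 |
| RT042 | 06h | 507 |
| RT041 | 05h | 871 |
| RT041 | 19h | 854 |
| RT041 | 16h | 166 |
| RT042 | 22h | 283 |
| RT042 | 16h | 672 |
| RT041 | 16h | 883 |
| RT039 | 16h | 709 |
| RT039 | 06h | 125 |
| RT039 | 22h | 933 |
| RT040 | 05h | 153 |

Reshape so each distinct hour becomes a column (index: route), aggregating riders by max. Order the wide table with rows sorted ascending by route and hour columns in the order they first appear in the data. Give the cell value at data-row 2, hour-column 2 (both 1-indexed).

885

With rows sorted ascending by route, row 2 is route=RT040. hour columns in first-appearance order: 05h, 06h, 16h, 22h, 19h; column 2 is 06h.
Long rows with route=RT040, hour=06h: max(885, 127, 463) = 885.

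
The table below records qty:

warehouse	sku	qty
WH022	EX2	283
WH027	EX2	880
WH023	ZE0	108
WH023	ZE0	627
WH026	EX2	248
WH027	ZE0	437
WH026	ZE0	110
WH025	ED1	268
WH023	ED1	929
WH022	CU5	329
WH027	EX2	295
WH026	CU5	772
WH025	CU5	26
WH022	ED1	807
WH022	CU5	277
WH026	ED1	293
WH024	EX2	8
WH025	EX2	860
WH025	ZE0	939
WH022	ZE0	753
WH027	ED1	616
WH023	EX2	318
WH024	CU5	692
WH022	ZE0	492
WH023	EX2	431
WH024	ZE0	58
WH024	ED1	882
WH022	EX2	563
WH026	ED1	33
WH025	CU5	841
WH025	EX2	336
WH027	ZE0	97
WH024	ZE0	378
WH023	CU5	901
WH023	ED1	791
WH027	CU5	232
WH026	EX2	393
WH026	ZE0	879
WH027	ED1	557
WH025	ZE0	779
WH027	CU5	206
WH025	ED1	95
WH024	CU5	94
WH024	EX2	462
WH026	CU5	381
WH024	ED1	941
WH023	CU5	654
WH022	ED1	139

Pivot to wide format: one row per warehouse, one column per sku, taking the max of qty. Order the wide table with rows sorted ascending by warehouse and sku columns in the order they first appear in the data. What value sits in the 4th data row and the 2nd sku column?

With rows sorted ascending by warehouse, row 4 is warehouse=WH025. sku columns in first-appearance order: EX2, ZE0, ED1, CU5; column 2 is ZE0.
Long rows with warehouse=WH025, sku=ZE0: max(939, 779) = 939.

939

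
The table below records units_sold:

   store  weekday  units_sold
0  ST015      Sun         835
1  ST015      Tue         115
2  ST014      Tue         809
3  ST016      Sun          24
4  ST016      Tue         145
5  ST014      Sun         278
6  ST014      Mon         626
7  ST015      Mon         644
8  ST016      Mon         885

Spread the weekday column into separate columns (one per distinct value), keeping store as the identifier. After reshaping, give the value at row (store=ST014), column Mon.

626

Wide layout: rows indexed by store, columns are the 3 distinct weekday values (Sun, Tue, Mon).
Cell (store=ST014, weekday=Mon) draws from the long row where store=ST014 and weekday=Mon, which has units_sold=626.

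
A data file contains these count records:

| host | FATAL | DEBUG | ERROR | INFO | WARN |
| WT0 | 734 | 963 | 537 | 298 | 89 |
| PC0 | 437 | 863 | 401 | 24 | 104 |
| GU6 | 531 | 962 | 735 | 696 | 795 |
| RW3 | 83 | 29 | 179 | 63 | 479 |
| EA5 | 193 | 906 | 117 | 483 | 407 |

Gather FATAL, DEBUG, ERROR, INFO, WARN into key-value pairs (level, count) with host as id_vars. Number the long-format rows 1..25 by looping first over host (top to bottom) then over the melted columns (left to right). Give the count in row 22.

906

25 rows total (5 × 5). Row 22: index ⌊(22-1)/5⌋ = 4 into host → EA5; (22-1) mod 5 = 1 into the melted columns → DEBUG.
So row 22 is (EA5, DEBUG, 906); count = 906.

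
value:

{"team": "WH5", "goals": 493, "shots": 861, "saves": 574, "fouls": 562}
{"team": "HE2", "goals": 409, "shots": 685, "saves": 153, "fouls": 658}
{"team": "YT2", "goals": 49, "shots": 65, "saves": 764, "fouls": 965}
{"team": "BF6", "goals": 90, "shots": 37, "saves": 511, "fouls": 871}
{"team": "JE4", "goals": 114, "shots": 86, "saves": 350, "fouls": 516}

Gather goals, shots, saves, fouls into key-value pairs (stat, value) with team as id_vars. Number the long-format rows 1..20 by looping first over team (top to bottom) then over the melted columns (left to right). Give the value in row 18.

20 rows total (5 × 4). Row 18: index ⌊(18-1)/4⌋ = 4 into team → JE4; (18-1) mod 4 = 1 into the melted columns → shots.
So row 18 is (JE4, shots, 86); value = 86.

86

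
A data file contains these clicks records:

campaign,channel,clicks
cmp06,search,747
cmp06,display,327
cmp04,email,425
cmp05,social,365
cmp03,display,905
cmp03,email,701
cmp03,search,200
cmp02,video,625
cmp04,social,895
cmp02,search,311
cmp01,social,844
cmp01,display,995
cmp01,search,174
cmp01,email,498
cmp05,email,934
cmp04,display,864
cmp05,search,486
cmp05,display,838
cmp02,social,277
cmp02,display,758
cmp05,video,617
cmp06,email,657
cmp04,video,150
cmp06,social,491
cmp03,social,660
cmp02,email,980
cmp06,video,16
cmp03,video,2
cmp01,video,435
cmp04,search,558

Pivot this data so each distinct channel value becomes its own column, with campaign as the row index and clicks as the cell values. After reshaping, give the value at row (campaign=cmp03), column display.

905

Wide layout: rows indexed by campaign, columns are the 5 distinct channel values (search, display, email, social, video).
Cell (campaign=cmp03, channel=display) draws from the long row where campaign=cmp03 and channel=display, which has clicks=905.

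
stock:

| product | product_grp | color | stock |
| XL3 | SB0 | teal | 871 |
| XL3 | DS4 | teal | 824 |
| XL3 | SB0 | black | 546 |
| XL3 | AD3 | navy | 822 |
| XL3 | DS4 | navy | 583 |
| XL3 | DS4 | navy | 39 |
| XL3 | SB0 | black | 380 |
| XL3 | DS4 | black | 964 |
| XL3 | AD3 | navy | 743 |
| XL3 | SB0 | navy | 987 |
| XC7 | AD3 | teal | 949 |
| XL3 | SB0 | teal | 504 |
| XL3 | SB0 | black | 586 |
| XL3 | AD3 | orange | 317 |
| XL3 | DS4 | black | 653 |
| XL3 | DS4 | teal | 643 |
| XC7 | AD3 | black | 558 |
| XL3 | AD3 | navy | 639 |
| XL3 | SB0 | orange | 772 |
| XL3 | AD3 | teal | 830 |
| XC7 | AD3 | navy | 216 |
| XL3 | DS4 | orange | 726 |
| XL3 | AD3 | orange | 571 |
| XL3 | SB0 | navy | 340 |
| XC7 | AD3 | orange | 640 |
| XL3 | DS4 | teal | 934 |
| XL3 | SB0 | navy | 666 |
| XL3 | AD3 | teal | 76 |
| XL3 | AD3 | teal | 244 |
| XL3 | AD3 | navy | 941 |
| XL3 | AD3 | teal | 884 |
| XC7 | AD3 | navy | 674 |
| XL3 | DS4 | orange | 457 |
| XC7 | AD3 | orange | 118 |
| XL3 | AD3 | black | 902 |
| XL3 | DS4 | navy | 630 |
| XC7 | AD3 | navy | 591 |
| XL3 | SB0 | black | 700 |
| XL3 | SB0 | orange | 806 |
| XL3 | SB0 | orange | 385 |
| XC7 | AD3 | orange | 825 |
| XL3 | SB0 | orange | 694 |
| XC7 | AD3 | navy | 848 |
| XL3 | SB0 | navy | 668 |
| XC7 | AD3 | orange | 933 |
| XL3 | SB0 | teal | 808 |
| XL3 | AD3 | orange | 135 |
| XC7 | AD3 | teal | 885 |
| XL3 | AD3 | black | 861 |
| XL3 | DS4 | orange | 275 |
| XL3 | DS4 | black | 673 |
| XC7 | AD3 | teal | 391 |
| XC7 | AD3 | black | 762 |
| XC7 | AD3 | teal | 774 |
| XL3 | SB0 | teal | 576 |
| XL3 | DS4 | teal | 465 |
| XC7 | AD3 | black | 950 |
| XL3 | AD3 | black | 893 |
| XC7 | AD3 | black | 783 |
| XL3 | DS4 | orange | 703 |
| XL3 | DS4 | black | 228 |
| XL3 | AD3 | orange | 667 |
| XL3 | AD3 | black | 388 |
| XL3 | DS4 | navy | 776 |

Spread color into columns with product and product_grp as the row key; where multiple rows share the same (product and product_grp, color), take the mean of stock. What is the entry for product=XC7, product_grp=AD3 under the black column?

Rows with product=XC7, product_grp=AD3 and color=black: stock values are 558, 762, 950, 783.
(558 + 762 + 950 + 783) / 4 = 763.25.

763.25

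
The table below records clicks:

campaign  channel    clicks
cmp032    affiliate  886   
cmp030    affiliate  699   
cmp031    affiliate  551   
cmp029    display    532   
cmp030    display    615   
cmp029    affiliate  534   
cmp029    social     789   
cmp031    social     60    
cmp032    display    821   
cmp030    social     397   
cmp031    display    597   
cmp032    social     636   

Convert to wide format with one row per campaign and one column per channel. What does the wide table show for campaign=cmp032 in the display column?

Wide layout: rows indexed by campaign, columns are the 3 distinct channel values (affiliate, display, social).
Cell (campaign=cmp032, channel=display) draws from the long row where campaign=cmp032 and channel=display, which has clicks=821.

821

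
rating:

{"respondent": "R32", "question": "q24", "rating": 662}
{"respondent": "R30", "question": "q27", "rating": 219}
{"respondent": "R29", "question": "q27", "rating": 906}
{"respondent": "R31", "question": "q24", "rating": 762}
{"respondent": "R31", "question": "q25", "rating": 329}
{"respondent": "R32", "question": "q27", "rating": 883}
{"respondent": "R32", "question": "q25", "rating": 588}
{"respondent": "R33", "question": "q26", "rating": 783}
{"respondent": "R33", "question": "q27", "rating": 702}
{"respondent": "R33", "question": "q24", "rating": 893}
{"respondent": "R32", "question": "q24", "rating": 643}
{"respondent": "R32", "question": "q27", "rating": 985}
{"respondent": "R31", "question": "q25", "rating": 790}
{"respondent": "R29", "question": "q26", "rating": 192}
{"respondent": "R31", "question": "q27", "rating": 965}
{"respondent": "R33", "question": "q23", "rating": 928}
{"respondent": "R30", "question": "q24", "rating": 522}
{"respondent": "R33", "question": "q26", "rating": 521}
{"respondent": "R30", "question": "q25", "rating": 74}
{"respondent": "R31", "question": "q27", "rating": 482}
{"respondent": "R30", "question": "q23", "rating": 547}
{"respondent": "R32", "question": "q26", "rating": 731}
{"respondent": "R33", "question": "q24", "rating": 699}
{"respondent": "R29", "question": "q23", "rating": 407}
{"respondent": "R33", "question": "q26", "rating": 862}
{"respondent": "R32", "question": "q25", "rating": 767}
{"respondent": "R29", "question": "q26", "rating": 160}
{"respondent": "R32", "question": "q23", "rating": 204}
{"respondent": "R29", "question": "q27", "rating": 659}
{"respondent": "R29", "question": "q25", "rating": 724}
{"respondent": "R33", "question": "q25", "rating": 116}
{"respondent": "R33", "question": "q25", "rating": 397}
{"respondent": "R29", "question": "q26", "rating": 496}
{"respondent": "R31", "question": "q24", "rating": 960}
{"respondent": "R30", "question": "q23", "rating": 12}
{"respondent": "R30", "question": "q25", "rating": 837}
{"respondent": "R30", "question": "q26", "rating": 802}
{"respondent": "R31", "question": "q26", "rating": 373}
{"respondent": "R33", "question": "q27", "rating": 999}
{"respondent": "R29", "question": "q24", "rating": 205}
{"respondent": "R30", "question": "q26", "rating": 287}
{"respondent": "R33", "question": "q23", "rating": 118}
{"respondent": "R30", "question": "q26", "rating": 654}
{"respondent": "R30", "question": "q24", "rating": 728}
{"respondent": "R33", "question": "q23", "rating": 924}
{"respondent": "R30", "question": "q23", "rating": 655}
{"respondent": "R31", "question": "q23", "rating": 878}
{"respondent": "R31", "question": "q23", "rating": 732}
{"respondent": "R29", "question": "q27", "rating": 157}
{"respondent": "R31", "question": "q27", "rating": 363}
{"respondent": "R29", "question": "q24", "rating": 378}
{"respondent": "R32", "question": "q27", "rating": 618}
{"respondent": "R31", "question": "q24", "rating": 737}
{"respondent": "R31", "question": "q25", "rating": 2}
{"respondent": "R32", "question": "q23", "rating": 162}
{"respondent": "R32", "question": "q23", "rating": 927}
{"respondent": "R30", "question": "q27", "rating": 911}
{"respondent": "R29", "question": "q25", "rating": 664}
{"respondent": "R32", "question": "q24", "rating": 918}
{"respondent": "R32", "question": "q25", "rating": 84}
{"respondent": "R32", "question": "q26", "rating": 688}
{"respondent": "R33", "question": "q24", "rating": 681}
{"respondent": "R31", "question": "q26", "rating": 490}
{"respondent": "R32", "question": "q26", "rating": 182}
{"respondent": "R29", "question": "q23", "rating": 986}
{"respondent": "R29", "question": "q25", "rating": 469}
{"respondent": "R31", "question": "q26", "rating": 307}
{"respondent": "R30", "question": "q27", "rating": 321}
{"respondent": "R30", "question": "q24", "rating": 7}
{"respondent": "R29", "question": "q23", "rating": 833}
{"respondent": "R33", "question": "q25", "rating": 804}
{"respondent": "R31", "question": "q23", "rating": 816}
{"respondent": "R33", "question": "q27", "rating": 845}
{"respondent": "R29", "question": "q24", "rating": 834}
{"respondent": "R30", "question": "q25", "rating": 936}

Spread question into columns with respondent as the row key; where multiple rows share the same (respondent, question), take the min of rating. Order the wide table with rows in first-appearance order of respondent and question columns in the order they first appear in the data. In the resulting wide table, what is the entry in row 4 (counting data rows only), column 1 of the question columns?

With rows in first-appearance order of respondent, row 4 is respondent=R31. question columns in first-appearance order: q24, q27, q25, q26, q23; column 1 is q24.
Long rows with respondent=R31, question=q24: min(762, 960, 737) = 737.

737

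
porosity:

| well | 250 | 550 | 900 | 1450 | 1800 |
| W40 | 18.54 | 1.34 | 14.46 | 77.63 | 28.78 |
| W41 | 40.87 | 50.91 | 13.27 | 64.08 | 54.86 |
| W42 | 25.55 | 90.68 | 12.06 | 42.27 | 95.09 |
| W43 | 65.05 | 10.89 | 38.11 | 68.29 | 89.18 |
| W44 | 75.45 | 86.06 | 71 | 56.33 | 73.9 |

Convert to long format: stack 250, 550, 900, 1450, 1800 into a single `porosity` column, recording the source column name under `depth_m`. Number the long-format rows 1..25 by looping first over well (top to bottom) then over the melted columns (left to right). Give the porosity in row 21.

75.45

25 rows total (5 × 5). Row 21: index ⌊(21-1)/5⌋ = 4 into well → W44; (21-1) mod 5 = 0 into the melted columns → 250.
So row 21 is (W44, 250, 75.45); porosity = 75.45.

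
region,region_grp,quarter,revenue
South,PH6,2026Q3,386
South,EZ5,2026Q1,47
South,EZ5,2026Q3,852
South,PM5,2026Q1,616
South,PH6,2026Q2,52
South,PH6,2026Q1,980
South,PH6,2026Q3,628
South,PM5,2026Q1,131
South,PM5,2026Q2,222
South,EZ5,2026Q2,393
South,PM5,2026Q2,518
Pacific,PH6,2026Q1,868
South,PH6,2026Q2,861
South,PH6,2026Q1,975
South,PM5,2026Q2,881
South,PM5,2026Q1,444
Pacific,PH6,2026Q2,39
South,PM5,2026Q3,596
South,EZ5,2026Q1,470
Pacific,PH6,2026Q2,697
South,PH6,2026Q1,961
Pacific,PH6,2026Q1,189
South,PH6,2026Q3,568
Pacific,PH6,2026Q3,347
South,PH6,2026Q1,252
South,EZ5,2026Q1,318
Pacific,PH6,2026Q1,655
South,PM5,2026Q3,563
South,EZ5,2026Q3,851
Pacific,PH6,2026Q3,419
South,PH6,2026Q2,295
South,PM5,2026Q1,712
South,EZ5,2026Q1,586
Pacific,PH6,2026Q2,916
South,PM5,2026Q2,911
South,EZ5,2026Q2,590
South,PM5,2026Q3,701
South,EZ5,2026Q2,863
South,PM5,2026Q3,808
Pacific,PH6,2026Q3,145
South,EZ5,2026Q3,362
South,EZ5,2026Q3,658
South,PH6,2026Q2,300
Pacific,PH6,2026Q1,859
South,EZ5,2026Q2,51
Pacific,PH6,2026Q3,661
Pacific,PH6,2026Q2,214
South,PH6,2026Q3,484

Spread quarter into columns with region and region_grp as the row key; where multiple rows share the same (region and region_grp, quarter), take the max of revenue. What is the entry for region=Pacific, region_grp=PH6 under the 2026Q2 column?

916

Rows with region=Pacific, region_grp=PH6 and quarter=2026Q2: revenue values are 39, 697, 916, 214.
max(39, 697, 916, 214) = 916.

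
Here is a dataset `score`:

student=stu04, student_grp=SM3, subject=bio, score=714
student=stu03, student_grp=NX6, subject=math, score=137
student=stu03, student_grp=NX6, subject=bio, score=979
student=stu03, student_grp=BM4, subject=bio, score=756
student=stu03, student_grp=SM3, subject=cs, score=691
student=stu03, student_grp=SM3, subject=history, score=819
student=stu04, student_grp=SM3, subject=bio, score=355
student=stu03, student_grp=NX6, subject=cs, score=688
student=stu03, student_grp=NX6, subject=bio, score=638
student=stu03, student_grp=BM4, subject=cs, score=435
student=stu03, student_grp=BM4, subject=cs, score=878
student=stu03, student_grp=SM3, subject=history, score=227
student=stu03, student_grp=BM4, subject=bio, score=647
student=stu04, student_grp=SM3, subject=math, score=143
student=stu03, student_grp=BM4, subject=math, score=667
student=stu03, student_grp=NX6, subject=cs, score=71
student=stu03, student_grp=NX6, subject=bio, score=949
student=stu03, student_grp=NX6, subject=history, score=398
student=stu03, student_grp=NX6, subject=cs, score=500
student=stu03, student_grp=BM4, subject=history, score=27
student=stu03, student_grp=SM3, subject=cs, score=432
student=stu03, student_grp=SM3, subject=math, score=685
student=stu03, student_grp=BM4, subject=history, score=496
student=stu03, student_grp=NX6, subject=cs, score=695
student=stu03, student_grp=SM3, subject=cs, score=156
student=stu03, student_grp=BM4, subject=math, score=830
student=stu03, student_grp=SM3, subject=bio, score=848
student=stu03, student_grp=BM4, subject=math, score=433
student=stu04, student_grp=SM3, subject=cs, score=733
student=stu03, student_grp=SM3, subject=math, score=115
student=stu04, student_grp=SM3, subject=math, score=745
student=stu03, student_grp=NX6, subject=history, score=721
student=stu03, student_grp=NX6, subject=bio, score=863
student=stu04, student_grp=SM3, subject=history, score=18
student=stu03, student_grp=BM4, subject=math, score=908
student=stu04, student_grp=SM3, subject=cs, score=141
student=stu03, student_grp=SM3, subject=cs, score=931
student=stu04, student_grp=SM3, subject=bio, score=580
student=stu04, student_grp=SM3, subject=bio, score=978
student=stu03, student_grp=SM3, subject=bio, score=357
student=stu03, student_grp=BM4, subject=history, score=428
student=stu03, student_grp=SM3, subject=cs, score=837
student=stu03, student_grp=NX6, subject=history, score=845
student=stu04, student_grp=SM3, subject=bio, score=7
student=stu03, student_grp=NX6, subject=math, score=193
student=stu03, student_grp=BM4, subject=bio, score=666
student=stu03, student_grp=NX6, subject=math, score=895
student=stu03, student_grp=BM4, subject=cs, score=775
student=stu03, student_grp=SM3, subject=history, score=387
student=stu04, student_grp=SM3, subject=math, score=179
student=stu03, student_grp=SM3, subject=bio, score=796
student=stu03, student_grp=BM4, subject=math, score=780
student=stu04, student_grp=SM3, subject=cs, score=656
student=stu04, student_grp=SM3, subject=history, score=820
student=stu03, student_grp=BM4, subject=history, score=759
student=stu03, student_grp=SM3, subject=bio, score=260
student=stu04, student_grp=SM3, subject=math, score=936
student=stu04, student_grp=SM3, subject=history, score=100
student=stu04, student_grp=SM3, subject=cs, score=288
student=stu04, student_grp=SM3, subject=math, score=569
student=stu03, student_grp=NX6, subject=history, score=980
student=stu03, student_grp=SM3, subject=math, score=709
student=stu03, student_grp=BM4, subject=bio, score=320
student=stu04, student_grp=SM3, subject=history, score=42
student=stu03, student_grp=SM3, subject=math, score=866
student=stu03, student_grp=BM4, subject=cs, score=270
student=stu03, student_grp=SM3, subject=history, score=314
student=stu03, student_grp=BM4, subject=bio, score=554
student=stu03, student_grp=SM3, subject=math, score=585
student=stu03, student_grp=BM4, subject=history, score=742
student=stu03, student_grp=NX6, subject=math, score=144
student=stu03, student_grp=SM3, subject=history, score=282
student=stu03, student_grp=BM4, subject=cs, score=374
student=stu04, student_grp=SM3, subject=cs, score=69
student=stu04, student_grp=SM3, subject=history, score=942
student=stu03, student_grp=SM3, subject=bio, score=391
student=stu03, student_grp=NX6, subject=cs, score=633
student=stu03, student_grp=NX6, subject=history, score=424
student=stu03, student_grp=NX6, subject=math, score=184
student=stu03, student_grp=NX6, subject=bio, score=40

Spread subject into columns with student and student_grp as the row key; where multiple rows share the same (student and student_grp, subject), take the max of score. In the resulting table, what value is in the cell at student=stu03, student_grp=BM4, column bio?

Rows with student=stu03, student_grp=BM4 and subject=bio: score values are 756, 647, 666, 320, 554.
max(756, 647, 666, 320, 554) = 756.

756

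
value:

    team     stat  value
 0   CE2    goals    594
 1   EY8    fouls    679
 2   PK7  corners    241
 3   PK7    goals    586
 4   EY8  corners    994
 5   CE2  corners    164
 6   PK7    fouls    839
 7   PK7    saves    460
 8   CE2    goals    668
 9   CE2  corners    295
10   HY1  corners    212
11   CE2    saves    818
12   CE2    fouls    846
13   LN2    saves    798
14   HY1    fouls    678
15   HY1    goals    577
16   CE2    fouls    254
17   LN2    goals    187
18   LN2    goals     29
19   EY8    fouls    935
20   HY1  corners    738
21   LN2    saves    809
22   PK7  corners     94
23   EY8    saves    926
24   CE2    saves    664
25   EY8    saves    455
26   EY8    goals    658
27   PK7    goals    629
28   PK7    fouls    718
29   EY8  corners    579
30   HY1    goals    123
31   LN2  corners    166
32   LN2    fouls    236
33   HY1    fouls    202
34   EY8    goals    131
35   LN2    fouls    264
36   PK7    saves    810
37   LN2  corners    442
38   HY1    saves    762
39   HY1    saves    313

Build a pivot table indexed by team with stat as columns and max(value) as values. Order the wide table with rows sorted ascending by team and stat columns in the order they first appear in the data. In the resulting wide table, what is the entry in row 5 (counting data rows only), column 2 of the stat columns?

839

With rows sorted ascending by team, row 5 is team=PK7. stat columns in first-appearance order: goals, fouls, corners, saves; column 2 is fouls.
Long rows with team=PK7, stat=fouls: max(839, 718) = 839.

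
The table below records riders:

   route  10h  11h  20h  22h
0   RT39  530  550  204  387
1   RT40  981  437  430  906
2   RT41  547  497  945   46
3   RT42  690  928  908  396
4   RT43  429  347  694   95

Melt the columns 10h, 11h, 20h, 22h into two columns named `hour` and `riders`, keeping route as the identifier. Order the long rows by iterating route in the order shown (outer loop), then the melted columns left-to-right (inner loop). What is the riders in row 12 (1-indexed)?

20 rows total (5 × 4). Row 12: index ⌊(12-1)/4⌋ = 2 into route → RT41; (12-1) mod 4 = 3 into the melted columns → 22h.
So row 12 is (RT41, 22h, 46); riders = 46.

46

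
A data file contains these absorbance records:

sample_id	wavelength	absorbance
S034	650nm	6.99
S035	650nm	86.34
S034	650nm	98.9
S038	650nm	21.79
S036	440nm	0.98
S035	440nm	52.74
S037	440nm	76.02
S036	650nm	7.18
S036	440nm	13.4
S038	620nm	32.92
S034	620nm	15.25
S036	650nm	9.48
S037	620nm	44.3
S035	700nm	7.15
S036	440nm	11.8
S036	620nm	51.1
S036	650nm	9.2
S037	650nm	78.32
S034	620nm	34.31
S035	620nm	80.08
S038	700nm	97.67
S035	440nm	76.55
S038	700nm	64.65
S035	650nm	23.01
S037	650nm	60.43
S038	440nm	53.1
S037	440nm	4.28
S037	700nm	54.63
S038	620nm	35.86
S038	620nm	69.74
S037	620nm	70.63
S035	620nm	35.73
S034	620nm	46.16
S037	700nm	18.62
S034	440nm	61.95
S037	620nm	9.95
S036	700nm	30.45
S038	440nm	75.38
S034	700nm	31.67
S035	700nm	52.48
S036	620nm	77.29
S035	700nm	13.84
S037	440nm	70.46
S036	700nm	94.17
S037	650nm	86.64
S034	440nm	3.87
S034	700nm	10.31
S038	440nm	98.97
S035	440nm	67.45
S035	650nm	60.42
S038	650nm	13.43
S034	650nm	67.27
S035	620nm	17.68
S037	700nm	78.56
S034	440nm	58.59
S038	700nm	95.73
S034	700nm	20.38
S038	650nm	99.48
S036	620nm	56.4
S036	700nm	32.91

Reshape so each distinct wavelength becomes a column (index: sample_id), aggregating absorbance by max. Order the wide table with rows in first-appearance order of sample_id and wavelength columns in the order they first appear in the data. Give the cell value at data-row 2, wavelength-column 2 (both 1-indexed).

76.55

With rows in first-appearance order of sample_id, row 2 is sample_id=S035. wavelength columns in first-appearance order: 650nm, 440nm, 620nm, 700nm; column 2 is 440nm.
Long rows with sample_id=S035, wavelength=440nm: max(52.74, 76.55, 67.45) = 76.55.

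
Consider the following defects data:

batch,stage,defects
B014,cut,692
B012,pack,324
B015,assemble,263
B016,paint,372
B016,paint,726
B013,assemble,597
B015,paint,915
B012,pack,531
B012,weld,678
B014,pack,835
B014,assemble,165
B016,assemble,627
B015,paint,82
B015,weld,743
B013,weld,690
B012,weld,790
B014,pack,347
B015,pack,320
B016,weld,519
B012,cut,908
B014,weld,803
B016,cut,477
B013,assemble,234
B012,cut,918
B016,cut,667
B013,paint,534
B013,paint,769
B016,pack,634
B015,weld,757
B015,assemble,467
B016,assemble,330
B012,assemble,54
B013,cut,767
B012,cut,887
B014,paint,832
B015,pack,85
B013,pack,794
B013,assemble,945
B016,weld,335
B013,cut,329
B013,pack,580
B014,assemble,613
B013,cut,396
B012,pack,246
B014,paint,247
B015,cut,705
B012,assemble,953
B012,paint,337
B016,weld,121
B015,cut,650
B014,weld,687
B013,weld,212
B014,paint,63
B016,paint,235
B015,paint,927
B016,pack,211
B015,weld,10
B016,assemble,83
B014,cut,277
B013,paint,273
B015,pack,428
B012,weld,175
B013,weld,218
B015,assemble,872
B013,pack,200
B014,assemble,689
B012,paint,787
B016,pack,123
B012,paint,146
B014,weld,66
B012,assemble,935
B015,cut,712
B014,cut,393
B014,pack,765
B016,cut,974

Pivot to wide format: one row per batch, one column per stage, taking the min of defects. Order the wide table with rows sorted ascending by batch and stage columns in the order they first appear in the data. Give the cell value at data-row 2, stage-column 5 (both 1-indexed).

With rows sorted ascending by batch, row 2 is batch=B013. stage columns in first-appearance order: cut, pack, assemble, paint, weld; column 5 is weld.
Long rows with batch=B013, stage=weld: min(690, 212, 218) = 212.

212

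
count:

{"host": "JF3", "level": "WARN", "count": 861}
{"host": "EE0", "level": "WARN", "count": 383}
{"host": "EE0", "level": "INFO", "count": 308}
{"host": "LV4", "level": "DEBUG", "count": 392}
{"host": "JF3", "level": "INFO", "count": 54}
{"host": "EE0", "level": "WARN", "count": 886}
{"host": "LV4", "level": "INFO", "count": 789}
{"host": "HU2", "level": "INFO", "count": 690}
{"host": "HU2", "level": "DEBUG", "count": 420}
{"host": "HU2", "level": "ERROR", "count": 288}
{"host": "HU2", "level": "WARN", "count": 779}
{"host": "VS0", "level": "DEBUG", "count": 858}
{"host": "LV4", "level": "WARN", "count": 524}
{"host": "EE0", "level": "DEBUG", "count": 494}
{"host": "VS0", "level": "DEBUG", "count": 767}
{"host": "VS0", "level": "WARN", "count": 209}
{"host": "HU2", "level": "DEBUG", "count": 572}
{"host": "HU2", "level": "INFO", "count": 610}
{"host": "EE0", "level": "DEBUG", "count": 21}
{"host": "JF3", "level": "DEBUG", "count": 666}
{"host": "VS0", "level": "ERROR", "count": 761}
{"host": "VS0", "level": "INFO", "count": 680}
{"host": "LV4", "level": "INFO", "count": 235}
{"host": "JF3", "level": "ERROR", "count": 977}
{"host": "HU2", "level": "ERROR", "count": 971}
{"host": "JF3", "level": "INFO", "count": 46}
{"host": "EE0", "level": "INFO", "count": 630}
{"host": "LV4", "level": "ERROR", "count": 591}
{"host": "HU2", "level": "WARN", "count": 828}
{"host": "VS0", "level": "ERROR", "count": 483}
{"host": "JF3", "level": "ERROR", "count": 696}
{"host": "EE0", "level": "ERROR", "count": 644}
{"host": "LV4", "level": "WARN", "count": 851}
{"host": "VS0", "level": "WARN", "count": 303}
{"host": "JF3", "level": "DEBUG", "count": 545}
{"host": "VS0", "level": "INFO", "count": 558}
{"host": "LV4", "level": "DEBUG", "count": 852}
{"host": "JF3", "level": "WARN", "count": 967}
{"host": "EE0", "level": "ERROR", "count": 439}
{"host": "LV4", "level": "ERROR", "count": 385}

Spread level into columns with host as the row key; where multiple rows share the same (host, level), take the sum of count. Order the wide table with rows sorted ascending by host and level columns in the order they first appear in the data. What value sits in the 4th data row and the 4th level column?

With rows sorted ascending by host, row 4 is host=LV4. level columns in first-appearance order: WARN, INFO, DEBUG, ERROR; column 4 is ERROR.
Long rows with host=LV4, level=ERROR: 591 + 385 = 976.

976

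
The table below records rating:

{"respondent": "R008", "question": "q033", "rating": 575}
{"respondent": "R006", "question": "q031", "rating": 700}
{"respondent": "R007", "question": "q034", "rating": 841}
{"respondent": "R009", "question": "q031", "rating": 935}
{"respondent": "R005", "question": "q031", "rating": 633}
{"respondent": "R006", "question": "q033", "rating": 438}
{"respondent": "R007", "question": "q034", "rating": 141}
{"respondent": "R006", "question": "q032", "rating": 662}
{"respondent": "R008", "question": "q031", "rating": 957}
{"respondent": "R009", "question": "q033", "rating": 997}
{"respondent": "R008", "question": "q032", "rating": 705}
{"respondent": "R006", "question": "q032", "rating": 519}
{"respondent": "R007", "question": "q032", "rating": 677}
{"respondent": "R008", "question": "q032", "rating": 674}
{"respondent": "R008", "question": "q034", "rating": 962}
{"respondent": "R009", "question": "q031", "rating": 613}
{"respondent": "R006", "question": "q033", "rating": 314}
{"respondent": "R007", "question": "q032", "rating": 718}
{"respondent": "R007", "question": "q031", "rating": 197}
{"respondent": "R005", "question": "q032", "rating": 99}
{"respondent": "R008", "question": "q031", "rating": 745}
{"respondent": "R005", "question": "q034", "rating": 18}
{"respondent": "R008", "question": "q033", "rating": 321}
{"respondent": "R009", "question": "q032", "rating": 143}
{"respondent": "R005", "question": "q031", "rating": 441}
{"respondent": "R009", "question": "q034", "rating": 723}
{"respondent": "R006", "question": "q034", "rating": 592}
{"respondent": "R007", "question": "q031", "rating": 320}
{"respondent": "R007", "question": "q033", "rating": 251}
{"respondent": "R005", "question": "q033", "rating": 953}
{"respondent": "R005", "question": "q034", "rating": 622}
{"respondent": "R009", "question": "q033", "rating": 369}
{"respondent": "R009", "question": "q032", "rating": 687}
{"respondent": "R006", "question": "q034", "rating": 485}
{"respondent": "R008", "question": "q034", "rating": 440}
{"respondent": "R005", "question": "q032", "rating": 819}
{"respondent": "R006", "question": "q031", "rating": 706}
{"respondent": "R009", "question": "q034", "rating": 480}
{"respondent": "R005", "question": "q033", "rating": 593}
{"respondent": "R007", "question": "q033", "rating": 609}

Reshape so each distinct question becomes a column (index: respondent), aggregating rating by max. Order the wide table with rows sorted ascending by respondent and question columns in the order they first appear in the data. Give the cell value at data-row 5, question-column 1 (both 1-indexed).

With rows sorted ascending by respondent, row 5 is respondent=R009. question columns in first-appearance order: q033, q031, q034, q032; column 1 is q033.
Long rows with respondent=R009, question=q033: max(997, 369) = 997.

997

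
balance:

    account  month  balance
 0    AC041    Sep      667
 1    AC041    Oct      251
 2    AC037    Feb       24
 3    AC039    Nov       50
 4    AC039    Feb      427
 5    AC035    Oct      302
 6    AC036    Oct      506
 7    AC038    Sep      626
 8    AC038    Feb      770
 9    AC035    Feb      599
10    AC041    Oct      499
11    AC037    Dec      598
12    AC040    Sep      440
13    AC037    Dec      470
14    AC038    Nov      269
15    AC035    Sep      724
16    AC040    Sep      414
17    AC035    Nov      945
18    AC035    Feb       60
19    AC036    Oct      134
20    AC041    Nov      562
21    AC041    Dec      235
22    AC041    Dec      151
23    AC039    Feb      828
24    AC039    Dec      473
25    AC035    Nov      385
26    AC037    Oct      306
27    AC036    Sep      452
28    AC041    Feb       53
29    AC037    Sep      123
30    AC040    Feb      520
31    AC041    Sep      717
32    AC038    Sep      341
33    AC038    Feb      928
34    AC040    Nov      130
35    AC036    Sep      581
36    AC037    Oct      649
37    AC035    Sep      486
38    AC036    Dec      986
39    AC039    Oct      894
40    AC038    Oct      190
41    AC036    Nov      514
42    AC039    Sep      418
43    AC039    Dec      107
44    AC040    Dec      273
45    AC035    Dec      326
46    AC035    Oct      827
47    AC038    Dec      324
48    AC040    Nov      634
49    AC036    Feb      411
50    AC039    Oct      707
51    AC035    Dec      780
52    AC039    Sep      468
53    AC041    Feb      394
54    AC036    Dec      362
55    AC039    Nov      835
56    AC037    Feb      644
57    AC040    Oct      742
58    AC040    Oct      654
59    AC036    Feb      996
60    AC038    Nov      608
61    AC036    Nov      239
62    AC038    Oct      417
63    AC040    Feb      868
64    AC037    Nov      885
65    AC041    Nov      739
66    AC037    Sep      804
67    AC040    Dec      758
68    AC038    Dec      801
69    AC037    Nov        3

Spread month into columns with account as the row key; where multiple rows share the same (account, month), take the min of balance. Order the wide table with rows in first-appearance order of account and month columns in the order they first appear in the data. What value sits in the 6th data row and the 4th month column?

With rows in first-appearance order of account, row 6 is account=AC038. month columns in first-appearance order: Sep, Oct, Feb, Nov, Dec; column 4 is Nov.
Long rows with account=AC038, month=Nov: min(269, 608) = 269.

269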